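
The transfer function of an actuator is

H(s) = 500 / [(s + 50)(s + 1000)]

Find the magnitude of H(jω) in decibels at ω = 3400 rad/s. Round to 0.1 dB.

-87.6 dB

At s = jω = j3400:
pole (s+50): 50 + j3400 → |·| = √(50²+3400²) = √11562500 ≈ 3400.4, ∠ = arctan(3400/50) ≈ 89.16°
pole (s+1000): 1000 + j3400 → |·| = √(1000²+3400²) = √12560000 ≈ 3544, ∠ = arctan(3400/1000) ≈ 73.61°
|H| = 500 / 1.2051e+07 ≈ 4.149e-05
Gain = 20 log₁₀(4.149e-05) ≈ -87.64 dB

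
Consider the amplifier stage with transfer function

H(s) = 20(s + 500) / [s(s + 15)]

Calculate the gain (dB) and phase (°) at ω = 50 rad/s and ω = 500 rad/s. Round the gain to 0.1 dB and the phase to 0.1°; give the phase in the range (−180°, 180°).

At s = jω = j50:
zero (s+500): 500 + j50 → |·| = √(500²+50²) = √252500 ≈ 502.49, ∠ = arctan(50/500) ≈ 5.71°
pole (s+15): 15 + j50 → |·| = √(15²+50²) = √2725 ≈ 52.202, ∠ = arctan(50/15) ≈ 73.30°
pole at origin: |s| = 50, ∠ = 90.00° (in denominator)
|H| = 20 · 502.49 / 2610.1 ≈ 3.8504
Gain = 20 log₁₀(3.8504) ≈ 11.71 dB
∠H = 5.71° − 163.30° = -157.59°

At s = jω = j500:
zero (s+500): 500 + j500 → |·| = √(500²+500²) = √500000 ≈ 707.11, ∠ = arctan(500/500) ≈ 45.00°
pole (s+15): 15 + j500 → |·| = √(15²+500²) = √250225 ≈ 500.22, ∠ = arctan(500/15) ≈ 88.28°
pole at origin: |s| = 500, ∠ = 90.00° (in denominator)
|H| = 20 · 707.11 / 2.5011e+05 ≈ 0.056544
Gain = 20 log₁₀(0.056544) ≈ -24.95 dB
∠H = 45.00° − 178.28° = -133.28°

ω = 50: 11.7 dB, -157.6°; ω = 500: -25.0 dB, -133.3°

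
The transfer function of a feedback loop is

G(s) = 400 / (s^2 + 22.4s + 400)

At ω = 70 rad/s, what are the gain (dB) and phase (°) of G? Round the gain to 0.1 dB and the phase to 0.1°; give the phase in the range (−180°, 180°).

-21.5 dB, -160.8°

At s = jω = j70:
quadratic: (j70)² + 22.4·j70 + 400 = -4500 + j1568 → |·| ≈ 4765.4, ∠ ≈ 160.79°
|G| = 400 / 4765.4 ≈ 0.083938
Gain = 20 log₁₀(0.083938) ≈ -21.52 dB
∠G = 0.00° − 160.79° = -160.79°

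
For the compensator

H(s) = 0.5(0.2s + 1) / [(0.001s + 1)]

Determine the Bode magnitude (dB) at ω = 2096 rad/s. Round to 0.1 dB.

39.1 dB

At ω = 2096 rad/s:
zero (1 + j2096·0.2) = 1 + j419.2 → |·| ≈ 419.2, ∠ ≈ 89.86°
pole (1 + j2096·0.001) = 1 + j2.096 → |·| ≈ 2.3223, ∠ ≈ 64.49°
|H| = 0.5 · 419.2 / (2.3223) ≈ 90.255
Gain = 20 log₁₀(90.255) ≈ 39.11 dB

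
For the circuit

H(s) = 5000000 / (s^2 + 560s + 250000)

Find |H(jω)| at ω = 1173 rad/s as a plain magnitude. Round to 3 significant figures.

At s = jω = j1173:
quadratic: (j1173)² + 560·j1173 + 250000 = -1125929 + j656880 → |·| ≈ 1.3035e+06, ∠ ≈ 149.74°
|H| = 5000000 / 1.3035e+06 ≈ 3.8358

3.84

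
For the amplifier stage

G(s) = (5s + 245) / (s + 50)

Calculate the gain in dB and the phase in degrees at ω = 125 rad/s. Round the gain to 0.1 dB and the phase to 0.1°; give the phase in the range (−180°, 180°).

Substitute s = j125:
Numerator: 5(j125) + 245 = 245 + j625
Denominator: (j125) + 50 = 50 + j125
|N| = √(245² + 625²) ≈ 671.3, ∠N ≈ 68.59°
|D| = √(50² + 125²) ≈ 134.63, ∠D ≈ 68.20°
|G| = 671.3 / 134.63 ≈ 4.9863
Gain = 20 log₁₀(4.9863) ≈ 13.96 dB
∠G = 68.59° − 68.20° = 0.39°

14.0 dB, 0.4°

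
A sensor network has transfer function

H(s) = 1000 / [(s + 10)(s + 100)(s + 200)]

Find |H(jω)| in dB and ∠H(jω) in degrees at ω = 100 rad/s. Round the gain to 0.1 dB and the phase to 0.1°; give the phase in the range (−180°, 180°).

At s = jω = j100:
pole (s+10): 10 + j100 → |·| = √(10²+100²) = √10100 ≈ 100.5, ∠ = arctan(100/10) ≈ 84.29°
pole (s+100): 100 + j100 → |·| = √(100²+100²) = √20000 ≈ 141.42, ∠ = arctan(100/100) ≈ 45.00°
pole (s+200): 200 + j100 → |·| = √(200²+100²) = √50000 ≈ 223.61, ∠ = arctan(100/200) ≈ 26.57°
|H| = 1000 / 3.1781e+06 ≈ 0.00031465
Gain = 20 log₁₀(0.00031465) ≈ -70.04 dB
∠H = 0.00° − 155.86° = -155.86°

-70.0 dB, -155.9°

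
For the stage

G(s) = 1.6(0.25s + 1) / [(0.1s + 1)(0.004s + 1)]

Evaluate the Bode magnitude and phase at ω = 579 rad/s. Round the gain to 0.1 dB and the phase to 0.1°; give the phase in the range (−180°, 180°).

At ω = 579 rad/s:
zero (1 + j579·0.25) = 1 + j144.75 → |·| ≈ 144.75, ∠ ≈ 89.60°
pole (1 + j579·0.1) = 1 + j57.9 → |·| ≈ 57.909, ∠ ≈ 89.01°
pole (1 + j579·0.004) = 1 + j2.316 → |·| ≈ 2.5227, ∠ ≈ 66.65°
|G| = 1.6 · 144.75 / (57.909 · 2.5227) ≈ 1.5854
Gain = 20 log₁₀(1.5854) ≈ 4.00 dB
∠G = (89.60°) − (89.01° + 66.65°) = -66.06°

4.0 dB, -66.1°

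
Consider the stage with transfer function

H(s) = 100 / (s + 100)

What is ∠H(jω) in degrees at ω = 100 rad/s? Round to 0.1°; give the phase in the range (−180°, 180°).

At s = jω = j100:
pole (s+100): 100 + j100 → |·| = √(100²+100²) = √20000 ≈ 141.42, ∠ = arctan(100/100) ≈ 45.00°
∠H = 0.00° − 45.00° = -45.00°

-45.0°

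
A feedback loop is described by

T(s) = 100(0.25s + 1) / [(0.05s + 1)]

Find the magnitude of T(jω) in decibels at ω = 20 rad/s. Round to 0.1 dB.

At ω = 20 rad/s:
zero (1 + j20·0.25) = 1 + j5 → |·| ≈ 5.099, ∠ ≈ 78.69°
pole (1 + j20·0.05) = 1 + j1 → |·| ≈ 1.4142, ∠ ≈ 45.00°
|T| = 100 · 5.099 / (1.4142) ≈ 360.56
Gain = 20 log₁₀(360.56) ≈ 51.14 dB

51.1 dB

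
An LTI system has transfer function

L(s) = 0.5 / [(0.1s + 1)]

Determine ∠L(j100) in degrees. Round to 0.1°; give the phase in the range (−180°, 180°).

At ω = 100 rad/s:
pole (1 + j100·0.1) = 1 + j10 → |·| ≈ 10.05, ∠ ≈ 84.29°
∠L = (0°) − (84.29°) = -84.29°

-84.3°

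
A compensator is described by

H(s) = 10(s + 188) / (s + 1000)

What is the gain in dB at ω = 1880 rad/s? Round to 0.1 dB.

At s = jω = j1880:
zero (s+188): 188 + j1880 → |·| = √(188²+1880²) = √3569744 ≈ 1889.4, ∠ = arctan(1880/188) ≈ 84.29°
pole (s+1000): 1000 + j1880 → |·| = √(1000²+1880²) = √4534400 ≈ 2129.4, ∠ = arctan(1880/1000) ≈ 61.99°
|H| = 10 · 1889.4 / 2129.4 ≈ 8.8729
Gain = 20 log₁₀(8.8729) ≈ 18.96 dB

19.0 dB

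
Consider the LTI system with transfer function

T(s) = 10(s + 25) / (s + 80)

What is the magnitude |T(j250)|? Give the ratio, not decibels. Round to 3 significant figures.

9.57

At s = jω = j250:
zero (s+25): 25 + j250 → |·| = √(25²+250²) = √63125 ≈ 251.25, ∠ = arctan(250/25) ≈ 84.29°
pole (s+80): 80 + j250 → |·| = √(80²+250²) = √68900 ≈ 262.49, ∠ = arctan(250/80) ≈ 72.26°
|T| = 10 · 251.25 / 262.49 ≈ 9.5718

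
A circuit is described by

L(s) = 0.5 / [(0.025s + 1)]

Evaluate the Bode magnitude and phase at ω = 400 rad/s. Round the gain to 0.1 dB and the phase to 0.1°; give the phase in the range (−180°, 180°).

-26.1 dB, -84.3°

At ω = 400 rad/s:
pole (1 + j400·0.025) = 1 + j10 → |·| ≈ 10.05, ∠ ≈ 84.29°
|L| = 0.5 · 1 / (10.05) ≈ 0.049751
Gain = 20 log₁₀(0.049751) ≈ -26.06 dB
∠L = (0°) − (84.29°) = -84.29°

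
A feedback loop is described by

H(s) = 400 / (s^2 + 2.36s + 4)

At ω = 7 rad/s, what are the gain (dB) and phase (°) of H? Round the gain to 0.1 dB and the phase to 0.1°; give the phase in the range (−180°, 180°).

At s = jω = j7:
quadratic: (j7)² + 2.36·j7 + 4 = -45 + j16.52 → |·| ≈ 47.937, ∠ ≈ 159.84°
|H| = 400 / 47.937 ≈ 8.3443
Gain = 20 log₁₀(8.3443) ≈ 18.43 dB
∠H = 0.00° − 159.84° = -159.84°

18.4 dB, -159.8°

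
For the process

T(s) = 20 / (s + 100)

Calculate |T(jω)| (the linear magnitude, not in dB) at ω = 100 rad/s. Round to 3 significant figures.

0.141

At s = jω = j100:
pole (s+100): 100 + j100 → |·| = √(100²+100²) = √20000 ≈ 141.42, ∠ = arctan(100/100) ≈ 45.00°
|T| = 20 / 141.42 ≈ 0.14142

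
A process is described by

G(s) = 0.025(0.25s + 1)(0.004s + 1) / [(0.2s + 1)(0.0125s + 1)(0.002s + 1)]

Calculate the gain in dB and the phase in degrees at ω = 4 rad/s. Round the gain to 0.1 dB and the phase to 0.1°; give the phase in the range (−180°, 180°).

-31.2 dB, 3.9°

At ω = 4 rad/s:
zero (1 + j4·0.25) = 1 + j1 → |·| ≈ 1.4142, ∠ ≈ 45.00°
zero (1 + j4·0.004) = 1 + j0.016 → |·| ≈ 1.0001, ∠ ≈ 0.92°
pole (1 + j4·0.2) = 1 + j0.8 → |·| ≈ 1.2806, ∠ ≈ 38.66°
pole (1 + j4·0.0125) = 1 + j0.05 → |·| ≈ 1.0012, ∠ ≈ 2.86°
pole (1 + j4·0.002) = 1 + j0.008 → |·| ≈ 1, ∠ ≈ 0.46°
|G| = 0.025 · 1.4142 · 1.0001 / (1.2806 · 1.0012 · 1) ≈ 0.027578
Gain = 20 log₁₀(0.027578) ≈ -31.19 dB
∠G = (45.00° + 0.92°) − (38.66° + 2.86° + 0.46°) = 3.94°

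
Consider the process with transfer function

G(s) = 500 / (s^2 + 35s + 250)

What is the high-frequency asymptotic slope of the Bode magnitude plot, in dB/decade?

Each pole contributes −20 dB/decade at high frequency; each zero contributes +20 dB/decade.
Net: 0 zero(s) − 2 pole(s) → -40 dB/decade.

-40 dB/decade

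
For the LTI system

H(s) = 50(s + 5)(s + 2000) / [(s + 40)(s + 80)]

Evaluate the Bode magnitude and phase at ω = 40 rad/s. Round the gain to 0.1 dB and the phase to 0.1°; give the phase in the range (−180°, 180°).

At s = jω = j40:
zero (s+5): 5 + j40 → |·| = √(5²+40²) = √1625 ≈ 40.311, ∠ = arctan(40/5) ≈ 82.87°
zero (s+2000): 2000 + j40 → |·| = √(2000²+40²) = √4001600 ≈ 2000.4, ∠ = arctan(40/2000) ≈ 1.15°
pole (s+40): 40 + j40 → |·| = √(40²+40²) = √3200 ≈ 56.569, ∠ = arctan(40/40) ≈ 45.00°
pole (s+80): 80 + j40 → |·| = √(80²+40²) = √8000 ≈ 89.443, ∠ = arctan(40/80) ≈ 26.57°
|H| = 50 · 80638 / 5059.7 ≈ 796.87
Gain = 20 log₁₀(796.87) ≈ 58.03 dB
∠H = 84.02° − 71.57° = 12.45°

58.0 dB, 12.5°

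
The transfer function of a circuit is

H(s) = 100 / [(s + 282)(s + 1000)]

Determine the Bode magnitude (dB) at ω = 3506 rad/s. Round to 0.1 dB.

-102.2 dB

At s = jω = j3506:
pole (s+282): 282 + j3506 → |·| = √(282²+3506²) = √12371560 ≈ 3517.3, ∠ = arctan(3506/282) ≈ 85.40°
pole (s+1000): 1000 + j3506 → |·| = √(1000²+3506²) = √13292036 ≈ 3645.8, ∠ = arctan(3506/1000) ≈ 74.08°
|H| = 100 / 1.2823e+07 ≈ 7.7985e-06
Gain = 20 log₁₀(7.7985e-06) ≈ -102.16 dB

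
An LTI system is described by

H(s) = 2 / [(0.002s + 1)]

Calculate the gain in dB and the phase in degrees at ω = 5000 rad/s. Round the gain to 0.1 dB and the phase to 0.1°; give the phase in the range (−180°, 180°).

At ω = 5000 rad/s:
pole (1 + j5000·0.002) = 1 + j10 → |·| ≈ 10.05, ∠ ≈ 84.29°
|H| = 2 · 1 / (10.05) ≈ 0.199
Gain = 20 log₁₀(0.199) ≈ -14.02 dB
∠H = (0°) − (84.29°) = -84.29°

-14.0 dB, -84.3°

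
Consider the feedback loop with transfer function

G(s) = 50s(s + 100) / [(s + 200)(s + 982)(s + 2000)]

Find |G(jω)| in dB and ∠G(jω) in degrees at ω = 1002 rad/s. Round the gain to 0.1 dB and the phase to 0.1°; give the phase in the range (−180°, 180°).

-36.1 dB, 23.4°

At s = jω = j1002:
zero (s+100): 100 + j1002 → |·| = √(100²+1002²) = √1014004 ≈ 1007, ∠ = arctan(1002/100) ≈ 84.30°
zero at origin: s = j1002 → |·| = 1002, ∠ = 90.00°
pole (s+200): 200 + j1002 → |·| = √(200²+1002²) = √1044004 ≈ 1021.8, ∠ = arctan(1002/200) ≈ 78.71°
pole (s+982): 982 + j1002 → |·| = √(982²+1002²) = √1968328 ≈ 1403, ∠ = arctan(1002/982) ≈ 45.58°
pole (s+2000): 2000 + j1002 → |·| = √(2000²+1002²) = √5004004 ≈ 2237, ∠ = arctan(1002/2000) ≈ 26.61°
|G| = 50 · 1.009e+06 / 3.2069e+09 ≈ 0.015732
Gain = 20 log₁₀(0.015732) ≈ -36.06 dB
∠G = 174.30° − 150.90° = 23.40°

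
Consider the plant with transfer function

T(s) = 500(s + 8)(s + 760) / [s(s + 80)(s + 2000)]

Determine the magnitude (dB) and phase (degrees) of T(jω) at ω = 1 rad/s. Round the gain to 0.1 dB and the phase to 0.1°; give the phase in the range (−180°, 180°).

25.6 dB, -83.5°

At s = jω = j1:
zero (s+8): 8 + j1 → |·| = √(8²+1²) = √65 ≈ 8.0623, ∠ = arctan(1/8) ≈ 7.13°
zero (s+760): 760 + j1 → |·| = √(760²+1²) = √577601 ≈ 760, ∠ = arctan(1/760) ≈ 0.08°
pole (s+80): 80 + j1 → |·| = √(80²+1²) = √6401 ≈ 80.006, ∠ = arctan(1/80) ≈ 0.72°
pole (s+2000): 2000 + j1 → |·| = √(2000²+1²) = √4000001 ≈ 2000, ∠ = arctan(1/2000) ≈ 0.03°
pole at origin: |s| = 1, ∠ = 90.00° (in denominator)
|T| = 500 · 6127.3 / 1.6001e+05 ≈ 19.147
Gain = 20 log₁₀(19.147) ≈ 25.64 dB
∠T = 7.21° − 90.75° = -83.54°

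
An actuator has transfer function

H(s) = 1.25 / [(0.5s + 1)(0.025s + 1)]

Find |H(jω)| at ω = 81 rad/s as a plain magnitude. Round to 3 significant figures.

0.0137

At ω = 81 rad/s:
pole (1 + j81·0.5) = 1 + j40.5 → |·| ≈ 40.512, ∠ ≈ 88.59°
pole (1 + j81·0.025) = 1 + j2.025 → |·| ≈ 2.2585, ∠ ≈ 63.72°
|H| = 1.25 · 1 / (40.512 · 2.2585) ≈ 0.013662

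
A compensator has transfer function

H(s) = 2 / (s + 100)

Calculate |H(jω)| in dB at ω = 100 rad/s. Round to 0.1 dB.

-37.0 dB

Substitute s = j100:
Numerator: 2 = 2 + j0
Denominator: (j100) + 100 = 100 + j100
|N| = √(2² + 0²) ≈ 2, ∠N ≈ 0.00°
|D| = √(100² + 100²) ≈ 141.42, ∠D ≈ 45.00°
|H| = 2 / 141.42 ≈ 0.014142
Gain = 20 log₁₀(0.014142) ≈ -36.99 dB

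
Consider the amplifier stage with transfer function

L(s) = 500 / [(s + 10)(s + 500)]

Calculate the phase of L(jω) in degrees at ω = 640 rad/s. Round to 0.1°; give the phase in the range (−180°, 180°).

At s = jω = j640:
pole (s+10): 10 + j640 → |·| = √(10²+640²) = √409700 ≈ 640.08, ∠ = arctan(640/10) ≈ 89.10°
pole (s+500): 500 + j640 → |·| = √(500²+640²) = √659600 ≈ 812.16, ∠ = arctan(640/500) ≈ 52.00°
∠L = 0.00° − 141.10° = -141.10°

-141.1°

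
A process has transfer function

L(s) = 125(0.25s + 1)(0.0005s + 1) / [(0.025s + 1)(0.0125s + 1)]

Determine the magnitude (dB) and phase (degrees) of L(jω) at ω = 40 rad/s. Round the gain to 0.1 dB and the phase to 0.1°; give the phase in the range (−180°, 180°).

At ω = 40 rad/s:
zero (1 + j40·0.25) = 1 + j10 → |·| ≈ 10.05, ∠ ≈ 84.29°
zero (1 + j40·0.0005) = 1 + j0.02 → |·| ≈ 1.0002, ∠ ≈ 1.15°
pole (1 + j40·0.025) = 1 + j1 → |·| ≈ 1.4142, ∠ ≈ 45.00°
pole (1 + j40·0.0125) = 1 + j0.5 → |·| ≈ 1.118, ∠ ≈ 26.57°
|L| = 125 · 10.05 · 1.0002 / (1.4142 · 1.118) ≈ 794.71
Gain = 20 log₁₀(794.71) ≈ 58.00 dB
∠L = (84.29° + 1.15°) − (45.00° + 26.57°) = 13.87°

58.0 dB, 13.9°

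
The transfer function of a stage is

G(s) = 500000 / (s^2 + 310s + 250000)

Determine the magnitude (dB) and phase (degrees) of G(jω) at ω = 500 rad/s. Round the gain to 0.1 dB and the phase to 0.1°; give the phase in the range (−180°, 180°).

10.2 dB, -90.0°

At s = jω = j500:
quadratic: (j500)² + 310·j500 + 250000 = 0 + j155000 → |·| ≈ 1.55e+05, ∠ ≈ 90.00°
|G| = 500000 / 1.55e+05 ≈ 3.2258
Gain = 20 log₁₀(3.2258) ≈ 10.17 dB
∠G = 0.00° − 90.00° = -90.00°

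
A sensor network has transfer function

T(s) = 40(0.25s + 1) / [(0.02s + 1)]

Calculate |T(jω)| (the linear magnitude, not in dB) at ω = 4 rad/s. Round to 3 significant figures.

56.4

At ω = 4 rad/s:
zero (1 + j4·0.25) = 1 + j1 → |·| ≈ 1.4142, ∠ ≈ 45.00°
pole (1 + j4·0.02) = 1 + j0.08 → |·| ≈ 1.0032, ∠ ≈ 4.57°
|T| = 40 · 1.4142 / (1.0032) ≈ 56.388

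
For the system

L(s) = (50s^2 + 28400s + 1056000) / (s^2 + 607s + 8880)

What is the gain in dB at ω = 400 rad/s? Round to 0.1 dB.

33.4 dB

Substitute s = j400:
Numerator: 50(j400)^2 + 28400(j400) + 1056000 = -6944000 + j11360000
Denominator: (j400)^2 + 607(j400) + 8880 = -151120 + j242800
|N| = √(6944000² + 11360000²) ≈ 1.3314e+07, ∠N ≈ 121.44°
|D| = √(151120² + 242800²) ≈ 2.8599e+05, ∠D ≈ 121.90°
|L| = 1.3314e+07 / 2.8599e+05 ≈ 46.554
Gain = 20 log₁₀(46.554) ≈ 33.36 dB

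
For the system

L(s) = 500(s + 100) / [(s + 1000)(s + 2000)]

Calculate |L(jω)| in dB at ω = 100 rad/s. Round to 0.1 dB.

-29.1 dB

At s = jω = j100:
zero (s+100): 100 + j100 → |·| = √(100²+100²) = √20000 ≈ 141.42, ∠ = arctan(100/100) ≈ 45.00°
pole (s+1000): 1000 + j100 → |·| = √(1000²+100²) = √1010000 ≈ 1005, ∠ = arctan(100/1000) ≈ 5.71°
pole (s+2000): 2000 + j100 → |·| = √(2000²+100²) = √4010000 ≈ 2002.5, ∠ = arctan(100/2000) ≈ 2.86°
|L| = 500 · 141.42 / 2.0125e+06 ≈ 0.035135
Gain = 20 log₁₀(0.035135) ≈ -29.09 dB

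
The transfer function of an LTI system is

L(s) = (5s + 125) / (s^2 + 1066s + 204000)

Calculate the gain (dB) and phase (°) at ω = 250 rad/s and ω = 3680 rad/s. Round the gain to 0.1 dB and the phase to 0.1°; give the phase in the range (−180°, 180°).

Substitute s = j250:
Numerator: 5(j250) + 125 = 125 + j1250
Denominator: (j250)^2 + 1066(j250) + 204000 = 141500 + j266500
|N| = √(125² + 1250²) ≈ 1256.2, ∠N ≈ 84.29°
|D| = √(141500² + 266500²) ≈ 3.0174e+05, ∠D ≈ 62.03°
|L| = 1256.2 / 3.0174e+05 ≈ 0.0041632
Gain = 20 log₁₀(0.0041632) ≈ -47.61 dB
∠L = 84.29° − 62.03° = 22.26°

Substitute s = j3680:
Numerator: 5(j3680) + 125 = 125 + j18400
Denominator: (j3680)^2 + 1066(j3680) + 204000 = -13338400 + j3922880
|N| = √(125² + 18400²) ≈ 18400, ∠N ≈ 89.61°
|D| = √(13338400² + 3922880²) ≈ 1.3903e+07, ∠D ≈ 163.61°
|L| = 18400 / 1.3903e+07 ≈ 0.0013235
Gain = 20 log₁₀(0.0013235) ≈ -57.57 dB
∠L = 89.61° − 163.61° = -74.00°

ω = 250: -47.6 dB, 22.3°; ω = 3680: -57.6 dB, -74.0°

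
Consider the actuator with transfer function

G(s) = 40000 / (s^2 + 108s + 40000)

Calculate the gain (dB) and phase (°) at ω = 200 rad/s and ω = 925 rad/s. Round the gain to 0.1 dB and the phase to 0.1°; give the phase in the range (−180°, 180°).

ω = 200: 5.4 dB, -90.0°; ω = 925: -26.3 dB, -173.0°

At s = jω = j200:
quadratic: (j200)² + 108·j200 + 40000 = 0 + j21600 → |·| ≈ 21600, ∠ ≈ 90.00°
|G| = 40000 / 21600 ≈ 1.8519
Gain = 20 log₁₀(1.8519) ≈ 5.35 dB
∠G = 0.00° − 90.00° = -90.00°

At s = jω = j925:
quadratic: (j925)² + 108·j925 + 40000 = -815625 + j99900 → |·| ≈ 8.2172e+05, ∠ ≈ 173.02°
|G| = 40000 / 8.2172e+05 ≈ 0.048678
Gain = 20 log₁₀(0.048678) ≈ -26.25 dB
∠G = 0.00° − 173.02° = -173.02°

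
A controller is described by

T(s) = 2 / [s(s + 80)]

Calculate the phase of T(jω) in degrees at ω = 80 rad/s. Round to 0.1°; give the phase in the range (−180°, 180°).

At s = jω = j80:
pole (s+80): 80 + j80 → |·| = √(80²+80²) = √12800 ≈ 113.14, ∠ = arctan(80/80) ≈ 45.00°
pole at origin: |s| = 80, ∠ = 90.00° (in denominator)
∠T = 0.00° − 135.00° = -135.00°

-135.0°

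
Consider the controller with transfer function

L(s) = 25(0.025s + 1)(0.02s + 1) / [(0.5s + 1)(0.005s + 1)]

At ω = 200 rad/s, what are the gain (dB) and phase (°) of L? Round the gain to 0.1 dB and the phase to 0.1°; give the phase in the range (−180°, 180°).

At ω = 200 rad/s:
zero (1 + j200·0.025) = 1 + j5 → |·| ≈ 5.099, ∠ ≈ 78.69°
zero (1 + j200·0.02) = 1 + j4 → |·| ≈ 4.1231, ∠ ≈ 75.96°
pole (1 + j200·0.5) = 1 + j100 → |·| ≈ 100, ∠ ≈ 89.43°
pole (1 + j200·0.005) = 1 + j1 → |·| ≈ 1.4142, ∠ ≈ 45.00°
|L| = 25 · 5.099 · 4.1231 / (100 · 1.4142) ≈ 3.7165
Gain = 20 log₁₀(3.7165) ≈ 11.40 dB
∠L = (78.69° + 75.96°) − (89.43° + 45.00°) = 20.22°

11.4 dB, 20.2°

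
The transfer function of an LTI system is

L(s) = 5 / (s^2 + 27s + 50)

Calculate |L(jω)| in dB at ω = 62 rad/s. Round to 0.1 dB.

-58.4 dB

Substitute s = j62:
Numerator: 5 = 5 + j0
Denominator: (j62)^2 + 27(j62) + 50 = -3794 + j1674
|N| = √(5² + 0²) ≈ 5, ∠N ≈ 0.00°
|D| = √(3794² + 1674²) ≈ 4146.9, ∠D ≈ 156.19°
|L| = 5 / 4146.9 ≈ 0.0012057
Gain = 20 log₁₀(0.0012057) ≈ -58.38 dB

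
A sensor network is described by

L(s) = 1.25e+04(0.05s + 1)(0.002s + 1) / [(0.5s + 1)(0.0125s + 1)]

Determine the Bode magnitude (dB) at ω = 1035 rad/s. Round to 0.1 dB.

At ω = 1035 rad/s:
zero (1 + j1035·0.05) = 1 + j51.75 → |·| ≈ 51.76, ∠ ≈ 88.89°
zero (1 + j1035·0.002) = 1 + j2.07 → |·| ≈ 2.2989, ∠ ≈ 64.22°
pole (1 + j1035·0.5) = 1 + j517.5 → |·| ≈ 517.5, ∠ ≈ 89.89°
pole (1 + j1035·0.0125) = 1 + j12.9375 → |·| ≈ 12.976, ∠ ≈ 85.58°
|L| = 1.25e+04 · 51.76 · 2.2989 / (517.5 · 12.976) ≈ 221.5
Gain = 20 log₁₀(221.5) ≈ 46.91 dB

46.9 dB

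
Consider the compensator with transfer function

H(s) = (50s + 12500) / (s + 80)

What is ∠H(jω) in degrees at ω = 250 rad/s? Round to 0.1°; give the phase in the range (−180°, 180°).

Substitute s = j250:
Numerator: 50(j250) + 12500 = 12500 + j12500
Denominator: (j250) + 80 = 80 + j250
|N| = √(12500² + 12500²) ≈ 17678, ∠N ≈ 45.00°
|D| = √(80² + 250²) ≈ 262.49, ∠D ≈ 72.26°
∠H = 45.00° − 72.26° = -27.26°

-27.3°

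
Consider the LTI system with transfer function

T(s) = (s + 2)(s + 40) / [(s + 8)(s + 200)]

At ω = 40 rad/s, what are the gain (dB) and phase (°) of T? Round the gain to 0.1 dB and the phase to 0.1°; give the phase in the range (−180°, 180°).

At s = jω = j40:
zero (s+2): 2 + j40 → |·| = √(2²+40²) = √1604 ≈ 40.05, ∠ = arctan(40/2) ≈ 87.14°
zero (s+40): 40 + j40 → |·| = √(40²+40²) = √3200 ≈ 56.569, ∠ = arctan(40/40) ≈ 45.00°
pole (s+8): 8 + j40 → |·| = √(8²+40²) = √1664 ≈ 40.792, ∠ = arctan(40/8) ≈ 78.69°
pole (s+200): 200 + j40 → |·| = √(200²+40²) = √41600 ≈ 203.96, ∠ = arctan(40/200) ≈ 11.31°
|T| = 1 · 2265.6 / 8319.9 ≈ 0.27231
Gain = 20 log₁₀(0.27231) ≈ -11.30 dB
∠T = 132.14° − 90.00° = 42.14°

-11.3 dB, 42.1°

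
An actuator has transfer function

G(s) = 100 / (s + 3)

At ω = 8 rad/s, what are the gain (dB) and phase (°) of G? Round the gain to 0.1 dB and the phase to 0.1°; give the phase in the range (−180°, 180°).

Substitute s = j8:
Numerator: 100 = 100 + j0
Denominator: (j8) + 3 = 3 + j8
|N| = √(100² + 0²) ≈ 100, ∠N ≈ 0.00°
|D| = √(3² + 8²) ≈ 8.544, ∠D ≈ 69.44°
|G| = 100 / 8.544 ≈ 11.704
Gain = 20 log₁₀(11.704) ≈ 21.37 dB
∠G = 0.00° − 69.44° = -69.44°

21.4 dB, -69.4°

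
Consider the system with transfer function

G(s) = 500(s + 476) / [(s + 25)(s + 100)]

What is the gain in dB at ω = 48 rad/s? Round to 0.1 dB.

32.0 dB

At s = jω = j48:
zero (s+476): 476 + j48 → |·| = √(476²+48²) = √228880 ≈ 478.41, ∠ = arctan(48/476) ≈ 5.76°
pole (s+25): 25 + j48 → |·| = √(25²+48²) = √2929 ≈ 54.12, ∠ = arctan(48/25) ≈ 62.49°
pole (s+100): 100 + j48 → |·| = √(100²+48²) = √12304 ≈ 110.92, ∠ = arctan(48/100) ≈ 25.64°
|G| = 500 · 478.41 / 6003 ≈ 39.848
Gain = 20 log₁₀(39.848) ≈ 32.01 dB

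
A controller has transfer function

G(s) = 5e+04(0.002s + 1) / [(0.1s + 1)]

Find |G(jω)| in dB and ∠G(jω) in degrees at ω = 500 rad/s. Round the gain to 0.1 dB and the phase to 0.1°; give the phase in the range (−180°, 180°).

63.0 dB, -43.9°

At ω = 500 rad/s:
zero (1 + j500·0.002) = 1 + j1 → |·| ≈ 1.4142, ∠ ≈ 45.00°
pole (1 + j500·0.1) = 1 + j50 → |·| ≈ 50.01, ∠ ≈ 88.85°
|G| = 5e+04 · 1.4142 / (50.01) ≈ 1413.9
Gain = 20 log₁₀(1413.9) ≈ 63.01 dB
∠G = (45.00°) − (88.85°) = -43.85°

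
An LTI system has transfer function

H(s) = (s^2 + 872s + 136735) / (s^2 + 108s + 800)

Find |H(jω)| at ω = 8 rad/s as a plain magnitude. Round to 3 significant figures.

121

Substitute s = j8:
Numerator: (j8)^2 + 872(j8) + 136735 = 136671 + j6976
Denominator: (j8)^2 + 108(j8) + 800 = 736 + j864
|N| = √(136671² + 6976²) ≈ 1.3685e+05, ∠N ≈ 2.92°
|D| = √(736² + 864²) ≈ 1135, ∠D ≈ 49.57°
|H| = 1.3685e+05 / 1135 ≈ 120.57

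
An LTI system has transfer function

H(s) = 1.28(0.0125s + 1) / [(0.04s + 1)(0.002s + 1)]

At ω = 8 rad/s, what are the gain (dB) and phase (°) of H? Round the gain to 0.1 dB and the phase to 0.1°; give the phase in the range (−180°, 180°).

At ω = 8 rad/s:
zero (1 + j8·0.0125) = 1 + j0.1 → |·| ≈ 1.005, ∠ ≈ 5.71°
pole (1 + j8·0.04) = 1 + j0.32 → |·| ≈ 1.05, ∠ ≈ 17.74°
pole (1 + j8·0.002) = 1 + j0.016 → |·| ≈ 1.0001, ∠ ≈ 0.92°
|H| = 1.28 · 1.005 / (1.05 · 1.0001) ≈ 1.225
Gain = 20 log₁₀(1.225) ≈ 1.76 dB
∠H = (5.71°) − (17.74° + 0.92°) = -12.95°

1.8 dB, -13.0°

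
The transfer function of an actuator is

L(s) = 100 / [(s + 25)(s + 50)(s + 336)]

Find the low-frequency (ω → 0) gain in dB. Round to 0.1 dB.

L(0) = 100 / (25·50·336) ≈ 0.0002381
20 log₁₀(0.0002381) ≈ -72.46 dB

-72.5 dB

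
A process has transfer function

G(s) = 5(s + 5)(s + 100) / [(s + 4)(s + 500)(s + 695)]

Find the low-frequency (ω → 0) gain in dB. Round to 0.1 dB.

G(0) = 5·5·100 / (4·500·695) ≈ 0.0017986
20 log₁₀(0.0017986) ≈ -54.90 dB

-54.9 dB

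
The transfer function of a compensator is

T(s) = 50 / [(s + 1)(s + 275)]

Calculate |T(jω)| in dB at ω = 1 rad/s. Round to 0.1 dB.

At s = jω = j1:
pole (s+1): 1 + j1 → |·| = √(1²+1²) = √2 ≈ 1.4142, ∠ = arctan(1/1) ≈ 45.00°
pole (s+275): 275 + j1 → |·| = √(275²+1²) = √75626 ≈ 275, ∠ = arctan(1/275) ≈ 0.21°
|T| = 50 / 388.9 ≈ 0.12857
Gain = 20 log₁₀(0.12857) ≈ -17.82 dB

-17.8 dB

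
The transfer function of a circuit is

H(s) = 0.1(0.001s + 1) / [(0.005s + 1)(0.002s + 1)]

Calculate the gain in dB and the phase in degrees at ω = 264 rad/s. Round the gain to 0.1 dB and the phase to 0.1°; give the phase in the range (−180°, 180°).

-25.2 dB, -65.9°

At ω = 264 rad/s:
zero (1 + j264·0.001) = 1 + j0.264 → |·| ≈ 1.0343, ∠ ≈ 14.79°
pole (1 + j264·0.005) = 1 + j1.32 → |·| ≈ 1.656, ∠ ≈ 52.85°
pole (1 + j264·0.002) = 1 + j0.528 → |·| ≈ 1.1308, ∠ ≈ 27.83°
|H| = 0.1 · 1.0343 / (1.656 · 1.1308) ≈ 0.055233
Gain = 20 log₁₀(0.055233) ≈ -25.16 dB
∠H = (14.79°) − (52.85° + 27.83°) = -65.89°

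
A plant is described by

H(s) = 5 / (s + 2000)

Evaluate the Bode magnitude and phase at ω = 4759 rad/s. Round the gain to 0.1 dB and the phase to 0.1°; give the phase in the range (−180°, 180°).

Substitute s = j4759:
Numerator: 5 = 5 + j0
Denominator: (j4759) + 2000 = 2000 + j4759
|N| = √(5² + 0²) ≈ 5, ∠N ≈ 0.00°
|D| = √(2000² + 4759²) ≈ 5162.2, ∠D ≈ 67.21°
|H| = 5 / 5162.2 ≈ 0.00096858
Gain = 20 log₁₀(0.00096858) ≈ -60.28 dB
∠H = 0.00° − 67.21° = -67.21°

-60.3 dB, -67.2°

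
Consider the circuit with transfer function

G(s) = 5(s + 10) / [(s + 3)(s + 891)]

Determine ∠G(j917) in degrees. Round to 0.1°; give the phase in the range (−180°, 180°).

At s = jω = j917:
zero (s+10): 10 + j917 → |·| = √(10²+917²) = √840989 ≈ 917.05, ∠ = arctan(917/10) ≈ 89.38°
pole (s+3): 3 + j917 → |·| = √(3²+917²) = √840898 ≈ 917, ∠ = arctan(917/3) ≈ 89.81°
pole (s+891): 891 + j917 → |·| = √(891²+917²) = √1634770 ≈ 1278.6, ∠ = arctan(917/891) ≈ 45.82°
∠G = 89.38° − 135.63° = -46.25°

-46.3°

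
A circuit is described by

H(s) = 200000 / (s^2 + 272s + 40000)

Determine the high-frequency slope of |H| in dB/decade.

-40 dB/decade

Each pole contributes −20 dB/decade at high frequency; each zero contributes +20 dB/decade.
Net: 0 zero(s) − 2 pole(s) → -40 dB/decade.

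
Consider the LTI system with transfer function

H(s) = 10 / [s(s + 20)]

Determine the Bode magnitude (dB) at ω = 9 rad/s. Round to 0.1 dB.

At s = jω = j9:
pole (s+20): 20 + j9 → |·| = √(20²+9²) = √481 ≈ 21.932, ∠ = arctan(9/20) ≈ 24.23°
pole at origin: |s| = 9, ∠ = 90.00° (in denominator)
|H| = 10 / 197.39 ≈ 0.050661
Gain = 20 log₁₀(0.050661) ≈ -25.91 dB

-25.9 dB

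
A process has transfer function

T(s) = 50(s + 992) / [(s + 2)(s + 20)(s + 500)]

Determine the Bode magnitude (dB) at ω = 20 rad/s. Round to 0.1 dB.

-15.2 dB

At s = jω = j20:
zero (s+992): 992 + j20 → |·| = √(992²+20²) = √984464 ≈ 992.2, ∠ = arctan(20/992) ≈ 1.16°
pole (s+2): 2 + j20 → |·| = √(2²+20²) = √404 ≈ 20.1, ∠ = arctan(20/2) ≈ 84.29°
pole (s+20): 20 + j20 → |·| = √(20²+20²) = √800 ≈ 28.284, ∠ = arctan(20/20) ≈ 45.00°
pole (s+500): 500 + j20 → |·| = √(500²+20²) = √250400 ≈ 500.4, ∠ = arctan(20/500) ≈ 2.29°
|T| = 50 · 992.2 / 2.8448e+05 ≈ 0.17439
Gain = 20 log₁₀(0.17439) ≈ -15.17 dB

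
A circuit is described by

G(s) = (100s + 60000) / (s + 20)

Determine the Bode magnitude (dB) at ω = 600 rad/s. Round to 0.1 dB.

Substitute s = j600:
Numerator: 100(j600) + 60000 = 60000 + j60000
Denominator: (j600) + 20 = 20 + j600
|N| = √(60000² + 60000²) ≈ 84853, ∠N ≈ 45.00°
|D| = √(20² + 600²) ≈ 600.33, ∠D ≈ 88.09°
|G| = 84853 / 600.33 ≈ 141.34
Gain = 20 log₁₀(141.34) ≈ 43.01 dB

43.0 dB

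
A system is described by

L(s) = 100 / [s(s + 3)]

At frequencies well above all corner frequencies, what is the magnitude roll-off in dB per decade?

Each pole contributes −20 dB/decade at high frequency; each zero contributes +20 dB/decade.
Net: 0 zero(s) − 2 pole(s) → -40 dB/decade.

-40 dB/decade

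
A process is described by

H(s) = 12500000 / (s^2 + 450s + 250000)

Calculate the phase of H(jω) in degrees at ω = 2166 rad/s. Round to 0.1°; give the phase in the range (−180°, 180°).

-167.6°

At s = jω = j2166:
quadratic: (j2166)² + 450·j2166 + 250000 = -4441556 + j974700 → |·| ≈ 4.5472e+06, ∠ ≈ 167.62°
∠H = 0.00° − 167.62° = -167.62°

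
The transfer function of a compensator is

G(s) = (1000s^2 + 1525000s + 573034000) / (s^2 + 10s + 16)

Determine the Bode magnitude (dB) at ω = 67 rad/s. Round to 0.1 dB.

Substitute s = j67:
Numerator: 1000(j67)^2 + 1525000(j67) + 573034000 = 568545000 + j102175000
Denominator: (j67)^2 + 10(j67) + 16 = -4473 + j670
|N| = √(568545000² + 102175000²) ≈ 5.7765e+08, ∠N ≈ 10.19°
|D| = √(4473² + 670²) ≈ 4522.9, ∠D ≈ 171.48°
|G| = 5.7765e+08 / 4522.9 ≈ 1.2772e+05
Gain = 20 log₁₀(1.2772e+05) ≈ 102.13 dB

102.1 dB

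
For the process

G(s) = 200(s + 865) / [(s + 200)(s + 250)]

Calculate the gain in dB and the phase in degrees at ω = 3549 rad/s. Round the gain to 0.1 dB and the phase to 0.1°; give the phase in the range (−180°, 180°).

At s = jω = j3549:
zero (s+865): 865 + j3549 → |·| = √(865²+3549²) = √13343626 ≈ 3652.9, ∠ = arctan(3549/865) ≈ 76.30°
pole (s+200): 200 + j3549 → |·| = √(200²+3549²) = √12635401 ≈ 3554.6, ∠ = arctan(3549/200) ≈ 86.77°
pole (s+250): 250 + j3549 → |·| = √(250²+3549²) = √12657901 ≈ 3557.8, ∠ = arctan(3549/250) ≈ 85.97°
|G| = 200 · 3652.9 / 1.2647e+07 ≈ 0.057767
Gain = 20 log₁₀(0.057767) ≈ -24.77 dB
∠G = 76.30° − 172.74° = -96.44°

-24.8 dB, -96.4°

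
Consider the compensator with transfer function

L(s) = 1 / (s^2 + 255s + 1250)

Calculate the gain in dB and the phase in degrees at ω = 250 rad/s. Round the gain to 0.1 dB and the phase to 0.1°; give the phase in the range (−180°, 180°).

Substitute s = j250:
Numerator: 1 = 1 + j0
Denominator: (j250)^2 + 255(j250) + 1250 = -61250 + j63750
|N| = √(1² + 0²) ≈ 1, ∠N ≈ 0.00°
|D| = √(61250² + 63750²) ≈ 88406, ∠D ≈ 133.85°
|L| = 1 / 88406 ≈ 1.1311e-05
Gain = 20 log₁₀(1.1311e-05) ≈ -98.93 dB
∠L = 0.00° − 133.85° = -133.85°

-98.9 dB, -133.9°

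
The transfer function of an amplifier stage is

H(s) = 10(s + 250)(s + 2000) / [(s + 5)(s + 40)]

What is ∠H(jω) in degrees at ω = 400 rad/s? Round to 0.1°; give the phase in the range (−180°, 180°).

-104.3°

At s = jω = j400:
zero (s+250): 250 + j400 → |·| = √(250²+400²) = √222500 ≈ 471.7, ∠ = arctan(400/250) ≈ 57.99°
zero (s+2000): 2000 + j400 → |·| = √(2000²+400²) = √4160000 ≈ 2039.6, ∠ = arctan(400/2000) ≈ 11.31°
pole (s+5): 5 + j400 → |·| = √(5²+400²) = √160025 ≈ 400.03, ∠ = arctan(400/5) ≈ 89.28°
pole (s+40): 40 + j400 → |·| = √(40²+400²) = √161600 ≈ 402, ∠ = arctan(400/40) ≈ 84.29°
∠H = 69.30° − 173.57° = -104.27°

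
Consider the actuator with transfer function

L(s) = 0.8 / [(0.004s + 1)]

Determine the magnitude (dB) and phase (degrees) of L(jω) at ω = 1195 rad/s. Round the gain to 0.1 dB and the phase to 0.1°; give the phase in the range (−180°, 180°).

-15.7 dB, -78.2°

At ω = 1195 rad/s:
pole (1 + j1195·0.004) = 1 + j4.78 → |·| ≈ 4.8835, ∠ ≈ 78.18°
|L| = 0.8 · 1 / (4.8835) ≈ 0.16382
Gain = 20 log₁₀(0.16382) ≈ -15.71 dB
∠L = (0°) − (78.18°) = -78.18°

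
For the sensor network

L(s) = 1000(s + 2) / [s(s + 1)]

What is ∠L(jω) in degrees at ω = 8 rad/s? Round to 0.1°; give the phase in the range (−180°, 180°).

-96.9°

At s = jω = j8:
zero (s+2): 2 + j8 → |·| = √(2²+8²) = √68 ≈ 8.2462, ∠ = arctan(8/2) ≈ 75.96°
pole (s+1): 1 + j8 → |·| = √(1²+8²) = √65 ≈ 8.0623, ∠ = arctan(8/1) ≈ 82.87°
pole at origin: |s| = 8, ∠ = 90.00° (in denominator)
∠L = 75.96° − 172.87° = -96.91°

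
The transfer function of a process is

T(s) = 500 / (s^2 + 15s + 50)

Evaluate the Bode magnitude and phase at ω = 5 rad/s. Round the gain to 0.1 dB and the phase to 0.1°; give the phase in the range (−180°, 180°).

16.0 dB, -71.6°

Substitute s = j5:
Numerator: 500 = 500 + j0
Denominator: (j5)^2 + 15(j5) + 50 = 25 + j75
|N| = √(500² + 0²) ≈ 500, ∠N ≈ 0.00°
|D| = √(25² + 75²) ≈ 79.057, ∠D ≈ 71.57°
|T| = 500 / 79.057 ≈ 6.3246
Gain = 20 log₁₀(6.3246) ≈ 16.02 dB
∠T = 0.00° − 71.57° = -71.57°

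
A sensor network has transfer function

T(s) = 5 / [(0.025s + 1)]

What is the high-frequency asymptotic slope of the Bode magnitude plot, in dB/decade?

Each pole contributes −20 dB/decade at high frequency; each zero contributes +20 dB/decade.
Net: 0 zero(s) − 1 pole(s) → -20 dB/decade.

-20 dB/decade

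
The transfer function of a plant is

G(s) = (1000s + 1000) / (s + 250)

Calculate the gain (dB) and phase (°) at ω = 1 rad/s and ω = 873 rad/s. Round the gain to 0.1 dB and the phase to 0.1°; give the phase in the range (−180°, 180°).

Substitute s = j1:
Numerator: 1000(j1) + 1000 = 1000 + j1000
Denominator: (j1) + 250 = 250 + j1
|N| = √(1000² + 1000²) ≈ 1414.2, ∠N ≈ 45.00°
|D| = √(250² + 1²) ≈ 250, ∠D ≈ 0.23°
|G| = 1414.2 / 250 ≈ 5.6568
Gain = 20 log₁₀(5.6568) ≈ 15.05 dB
∠G = 45.00° − 0.23° = 44.77°

Substitute s = j873:
Numerator: 1000(j873) + 1000 = 1000 + j873000
Denominator: (j873) + 250 = 250 + j873
|N| = √(1000² + 873000²) ≈ 8.73e+05, ∠N ≈ 89.93°
|D| = √(250² + 873²) ≈ 908.09, ∠D ≈ 74.02°
|G| = 8.73e+05 / 908.09 ≈ 961.36
Gain = 20 log₁₀(961.36) ≈ 59.66 dB
∠G = 89.93° − 74.02° = 15.91°

ω = 1: 15.1 dB, 44.8°; ω = 873: 59.7 dB, 15.9°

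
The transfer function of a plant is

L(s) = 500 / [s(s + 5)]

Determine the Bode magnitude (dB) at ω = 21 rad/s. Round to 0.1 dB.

At s = jω = j21:
pole (s+5): 5 + j21 → |·| = √(5²+21²) = √466 ≈ 21.587, ∠ = arctan(21/5) ≈ 76.61°
pole at origin: |s| = 21, ∠ = 90.00° (in denominator)
|L| = 500 / 453.33 ≈ 1.1029
Gain = 20 log₁₀(1.1029) ≈ 0.85 dB

0.9 dB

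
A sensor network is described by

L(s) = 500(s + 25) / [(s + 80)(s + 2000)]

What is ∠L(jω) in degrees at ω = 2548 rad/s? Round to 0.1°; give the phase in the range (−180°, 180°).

At s = jω = j2548:
zero (s+25): 25 + j2548 → |·| = √(25²+2548²) = √6492929 ≈ 2548.1, ∠ = arctan(2548/25) ≈ 89.44°
pole (s+80): 80 + j2548 → |·| = √(80²+2548²) = √6498704 ≈ 2549.3, ∠ = arctan(2548/80) ≈ 88.20°
pole (s+2000): 2000 + j2548 → |·| = √(2000²+2548²) = √10492304 ≈ 3239.2, ∠ = arctan(2548/2000) ≈ 51.87°
∠L = 89.44° − 140.07° = -50.63°

-50.6°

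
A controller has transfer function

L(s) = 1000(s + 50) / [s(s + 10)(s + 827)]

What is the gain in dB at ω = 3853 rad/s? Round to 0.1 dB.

-83.6 dB

At s = jω = j3853:
zero (s+50): 50 + j3853 → |·| = √(50²+3853²) = √14848109 ≈ 3853.3, ∠ = arctan(3853/50) ≈ 89.26°
pole (s+10): 10 + j3853 → |·| = √(10²+3853²) = √14845709 ≈ 3853, ∠ = arctan(3853/10) ≈ 89.85°
pole (s+827): 827 + j3853 → |·| = √(827²+3853²) = √15529538 ≈ 3940.8, ∠ = arctan(3853/827) ≈ 77.89°
pole at origin: |s| = 3853, ∠ = 90.00° (in denominator)
|L| = 1000 · 3853.3 / 5.8504e+10 ≈ 6.5864e-05
Gain = 20 log₁₀(6.5864e-05) ≈ -83.63 dB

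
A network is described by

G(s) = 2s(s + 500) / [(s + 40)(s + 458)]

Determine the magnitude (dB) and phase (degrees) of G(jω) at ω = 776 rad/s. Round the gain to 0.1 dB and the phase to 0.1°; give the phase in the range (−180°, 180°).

6.2 dB, 0.7°

At s = jω = j776:
zero (s+500): 500 + j776 → |·| = √(500²+776²) = √852176 ≈ 923.13, ∠ = arctan(776/500) ≈ 57.21°
zero at origin: s = j776 → |·| = 776, ∠ = 90.00°
pole (s+40): 40 + j776 → |·| = √(40²+776²) = √603776 ≈ 777.03, ∠ = arctan(776/40) ≈ 87.05°
pole (s+458): 458 + j776 → |·| = √(458²+776²) = √811940 ≈ 901.08, ∠ = arctan(776/458) ≈ 59.45°
|G| = 2 · 7.1635e+05 / 7.0017e+05 ≈ 2.0462
Gain = 20 log₁₀(2.0462) ≈ 6.22 dB
∠G = 147.21° − 146.50° = 0.71°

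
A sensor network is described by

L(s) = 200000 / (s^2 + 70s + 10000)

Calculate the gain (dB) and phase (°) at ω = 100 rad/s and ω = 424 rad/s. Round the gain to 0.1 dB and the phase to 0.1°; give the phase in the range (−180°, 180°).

ω = 100: 29.1 dB, -90.0°; ω = 424: 1.3 dB, -170.1°

At s = jω = j100:
quadratic: (j100)² + 70·j100 + 10000 = 0 + j7000 → |·| ≈ 7000, ∠ ≈ 90.00°
|L| = 200000 / 7000 ≈ 28.571
Gain = 20 log₁₀(28.571) ≈ 29.12 dB
∠L = 0.00° − 90.00° = -90.00°

At s = jω = j424:
quadratic: (j424)² + 70·j424 + 10000 = -169776 + j29680 → |·| ≈ 1.7235e+05, ∠ ≈ 170.08°
|L| = 200000 / 1.7235e+05 ≈ 1.1604
Gain = 20 log₁₀(1.1604) ≈ 1.29 dB
∠L = 0.00° − 170.08° = -170.08°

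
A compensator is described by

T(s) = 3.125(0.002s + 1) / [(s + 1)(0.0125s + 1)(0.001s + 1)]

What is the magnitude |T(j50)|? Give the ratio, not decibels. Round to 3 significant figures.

0.0532

At ω = 50 rad/s:
zero (1 + j50·0.002) = 1 + j0.1 → |·| ≈ 1.005, ∠ ≈ 5.71°
pole (1 + j50·1) = 1 + j50 → |·| ≈ 50.01, ∠ ≈ 88.85°
pole (1 + j50·0.0125) = 1 + j0.625 → |·| ≈ 1.1792, ∠ ≈ 32.01°
pole (1 + j50·0.001) = 1 + j0.05 → |·| ≈ 1.0012, ∠ ≈ 2.86°
|T| = 3.125 · 1.005 / (50.01 · 1.1792 · 1.0012) ≈ 0.053193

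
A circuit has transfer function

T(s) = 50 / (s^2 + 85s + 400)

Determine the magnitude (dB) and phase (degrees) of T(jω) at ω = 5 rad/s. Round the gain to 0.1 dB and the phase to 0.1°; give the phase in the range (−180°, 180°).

-21.1 dB, -48.6°

Substitute s = j5:
Numerator: 50 = 50 + j0
Denominator: (j5)^2 + 85(j5) + 400 = 375 + j425
|N| = √(50² + 0²) ≈ 50, ∠N ≈ 0.00°
|D| = √(375² + 425²) ≈ 566.79, ∠D ≈ 48.58°
|T| = 50 / 566.79 ≈ 0.088216
Gain = 20 log₁₀(0.088216) ≈ -21.09 dB
∠T = 0.00° − 48.58° = -48.58°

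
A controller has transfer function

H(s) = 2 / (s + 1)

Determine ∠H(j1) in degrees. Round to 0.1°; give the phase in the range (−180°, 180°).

-45.0°

At s = jω = j1:
pole (s+1): 1 + j1 → |·| = √(1²+1²) = √2 ≈ 1.4142, ∠ = arctan(1/1) ≈ 45.00°
∠H = 0.00° − 45.00° = -45.00°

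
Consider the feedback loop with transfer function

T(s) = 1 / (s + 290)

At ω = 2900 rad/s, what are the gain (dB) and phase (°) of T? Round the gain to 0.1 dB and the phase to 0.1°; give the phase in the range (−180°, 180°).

At s = jω = j2900:
pole (s+290): 290 + j2900 → |·| = √(290²+2900²) = √8494100 ≈ 2914.5, ∠ = arctan(2900/290) ≈ 84.29°
|T| = 1 / 2914.5 ≈ 0.00034311
Gain = 20 log₁₀(0.00034311) ≈ -69.29 dB
∠T = 0.00° − 84.29° = -84.29°

-69.3 dB, -84.3°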